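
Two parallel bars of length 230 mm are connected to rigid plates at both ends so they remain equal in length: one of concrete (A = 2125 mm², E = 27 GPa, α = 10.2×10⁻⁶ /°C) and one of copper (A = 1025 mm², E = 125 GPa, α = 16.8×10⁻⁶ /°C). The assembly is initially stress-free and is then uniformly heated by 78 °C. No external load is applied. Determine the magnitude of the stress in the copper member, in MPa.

Equilibrium of a rigid end plate with no external load gives equal and opposite internal forces ±P in the two members. Since α_{copper} > α_{concrete}, heating drives the copper into compression and the concrete into tension.
Equating the net (thermal + elastic) strains gives |α₁ − α₂|·ΔT = P·[1/(A₁E₁) + 1/(A₂E₂)].
|α₁ − α₂|·ΔT = 6.6×10⁻⁶ × 78 = 0.0005148.
1/(A₁E₁) + 1/(A₂E₂) = 1/(2125×27×10³) + 1/(1025×125×10³) = 2.523×10⁻⁸ N⁻¹.
P = 0.0005148 / 2.523×10⁻⁸ = 20400 N = 20.4 kN.
σ_{copper} = P/A₂ = 20400/1025 = 19.9 MPa, compressive.

σ ≈ 19.9 MPa (compressive)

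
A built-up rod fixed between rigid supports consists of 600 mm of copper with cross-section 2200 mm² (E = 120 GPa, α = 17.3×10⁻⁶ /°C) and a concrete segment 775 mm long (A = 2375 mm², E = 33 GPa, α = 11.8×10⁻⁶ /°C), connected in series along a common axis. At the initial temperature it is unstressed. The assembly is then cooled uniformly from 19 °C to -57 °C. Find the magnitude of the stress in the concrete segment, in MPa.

With the walls removed the bar would change length by δ_free = Σ αᵢΔT Lᵢ = 17.3×10⁻⁶×76×600 + 11.8×10⁻⁶×76×775 = 1.484 mm.
The walls prevent any net length change, so an axial force P (same in every segment) develops. Compatibility: P · Σ Lᵢ/(AᵢEᵢ) = δ_free.
The series flexibility is Σ Lᵢ/(AᵢEᵢ) = 600/(2200×120×10³) + 775/(2375×33×10³) = 1.216×10⁻⁵ mm/N.
P = 1.484 / 1.216×10⁻⁵ = 122000 N = 122 kN, tensile.
σ_{concrete} = P / A = 122000 / 2375 = 51.38 MPa.

σ ≈ 51.4 MPa (tensile)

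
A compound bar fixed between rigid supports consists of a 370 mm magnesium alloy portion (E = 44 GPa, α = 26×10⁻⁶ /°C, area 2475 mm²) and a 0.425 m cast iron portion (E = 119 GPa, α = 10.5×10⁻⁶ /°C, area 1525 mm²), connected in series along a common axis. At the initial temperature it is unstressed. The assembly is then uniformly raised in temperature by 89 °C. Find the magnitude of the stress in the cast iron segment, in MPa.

With the walls removed the bar would change length by δ_free = Σ αᵢΔT Lᵢ = 26×10⁻⁶×89×370 + 10.5×10⁻⁶×89×425 = 1.253 mm.
Since the ends are fixed, an axial force P builds up, equal in every segment, with P · Σ Lᵢ/(AᵢEᵢ) = δ_free.
Σ Lᵢ/(AᵢEᵢ) = 370/(2475×44×10³) + 425/(1525×119×10³) = 5.74×10⁻⁶ mm/N.
Hence P = δ_free / Σ(L/AE) = 1.253/5.74×10⁻⁶ = 218.4 kN (compressive).
σ_{cast iron} = P / A = 218400 / 1525 = 143.2 MPa.

σ ≈ 143 MPa (compressive)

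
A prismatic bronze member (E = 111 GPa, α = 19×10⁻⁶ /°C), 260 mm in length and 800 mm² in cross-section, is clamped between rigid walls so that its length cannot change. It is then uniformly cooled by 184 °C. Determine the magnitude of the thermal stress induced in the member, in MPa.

The supports are rigid, so the total axial strain is zero. The restrained thermal strain is ε = αΔT = 19×10⁻⁶ × 184 = 3496×10⁻⁶.
σ = EαΔT = 111×10³ × 19×10⁻⁶ × 184 = 388.1 MPa (tensile; the member is trying to contract).

σ ≈ 388 MPa (tensile)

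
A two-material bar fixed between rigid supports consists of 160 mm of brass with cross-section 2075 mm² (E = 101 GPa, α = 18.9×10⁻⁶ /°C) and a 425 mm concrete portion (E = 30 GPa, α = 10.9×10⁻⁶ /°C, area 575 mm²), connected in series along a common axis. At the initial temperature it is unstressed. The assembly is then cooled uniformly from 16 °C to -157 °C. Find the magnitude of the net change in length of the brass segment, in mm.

Free thermal contraction of the whole bar: Σ αᵢΔT Lᵢ = 18.9×10⁻⁶×173×160 + 10.9×10⁻⁶×173×425 = 1.325 mm.
The rigid supports impose zero overall length change; the single axial force P common to all segments must satisfy P Σ Lᵢ/(AᵢEᵢ) = δ_free.
Σ Lᵢ/(AᵢEᵢ) = 160/(2075×101×10³) + 425/(575×30×10³) = 2.54×10⁻⁵ mm/N.
P = 1.325 / 2.54×10⁻⁵ = 52150 N = 52.15 kN, tensile.
For the brass segment, free thermal change = 18.9×10⁻⁶×173×160 = 0.5232 mm and elastic change from P = 52150×160/(2075×101×10³) = 0.03981 mm; these oppose, so the net change is 0.483 mm (segment shortens).

|ΔL| ≈ 0.483 mm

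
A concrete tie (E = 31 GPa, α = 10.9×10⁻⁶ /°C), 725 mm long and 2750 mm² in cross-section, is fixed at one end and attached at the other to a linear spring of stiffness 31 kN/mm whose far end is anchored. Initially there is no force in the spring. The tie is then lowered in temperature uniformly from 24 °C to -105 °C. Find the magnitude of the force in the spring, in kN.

P ≈ 25 kN

The unrestrained thermal change is αΔT L = 10.9×10⁻⁶ × 129 × 725 = 1.019 mm.
With a force P in the spring, the elastic change of the tie is PL/(AE) and that of the spring is P/k; compatibility requires their sum to equal δ_free.
P [ L/(AE) + 1/k ] = δ_free → P [ 725/(2750×31×10³) + 1/(31×10³) ] = 1.019.
P = 1.019 / 4.076×10⁻⁵ = 25010 N.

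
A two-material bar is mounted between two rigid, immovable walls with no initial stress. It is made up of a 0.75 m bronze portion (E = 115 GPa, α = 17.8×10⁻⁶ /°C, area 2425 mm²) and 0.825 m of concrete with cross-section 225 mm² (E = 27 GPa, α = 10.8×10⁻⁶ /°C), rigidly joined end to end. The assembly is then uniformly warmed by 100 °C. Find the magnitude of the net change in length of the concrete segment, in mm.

|ΔL| ≈ 1.29 mm

With the walls removed the bar would change length by δ_free = Σ αᵢΔT Lᵢ = 17.8×10⁻⁶×100×750 + 10.8×10⁻⁶×100×825 = 2.226 mm.
The rigid supports impose zero overall length change; the single axial force P common to all segments must satisfy P Σ Lᵢ/(AᵢEᵢ) = δ_free.
The series flexibility is Σ Lᵢ/(AᵢEᵢ) = 750/(2425×115×10³) + 825/(225×27×10³) = 0.0001385 mm/N.
So P = 2.226 / 0.0001385 = 16.07 kN, compressive.
For the concrete segment, free thermal change = 10.8×10⁻⁶×100×825 = 0.891 mm and elastic change from P = 16070×825/(225×27×10³) = 2.183 mm; these oppose, so the net change is 1.29 mm (segment shortens).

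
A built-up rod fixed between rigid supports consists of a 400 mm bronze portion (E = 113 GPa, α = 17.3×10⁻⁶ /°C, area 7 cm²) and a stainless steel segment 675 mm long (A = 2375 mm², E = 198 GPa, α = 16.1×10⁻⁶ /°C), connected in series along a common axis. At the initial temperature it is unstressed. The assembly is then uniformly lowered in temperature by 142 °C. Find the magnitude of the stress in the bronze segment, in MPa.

With the walls removed the bar would change length by δ_free = Σ αᵢΔT Lᵢ = 17.3×10⁻⁶×142×400 + 16.1×10⁻⁶×142×675 = 2.526 mm.
Since the ends are fixed, an axial force P builds up, equal in every segment, with P · Σ Lᵢ/(AᵢEᵢ) = δ_free.
The series flexibility is Σ Lᵢ/(AᵢEᵢ) = 400/(700×113×10³) + 675/(2375×198×10³) = 6.492×10⁻⁶ mm/N.
So P = 2.526 / 6.492×10⁻⁶ = 389 kN, tensile.
σ_{bronze} = P / A = 389000 / 700 = 555.8 MPa.

σ ≈ 556 MPa (tensile)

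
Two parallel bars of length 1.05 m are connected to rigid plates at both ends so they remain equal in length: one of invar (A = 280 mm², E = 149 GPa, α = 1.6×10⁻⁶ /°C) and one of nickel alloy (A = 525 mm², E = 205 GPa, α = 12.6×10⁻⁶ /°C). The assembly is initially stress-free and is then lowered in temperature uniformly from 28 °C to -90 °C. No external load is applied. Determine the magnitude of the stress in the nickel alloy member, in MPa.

Both members must finish at the same length. With the larger α, the nickel alloy tends to over-contract; the plates restrain it, putting the nickel alloy in tension and the invar in compression. With no external load the two internal forces are equal and opposite, magnitude P.
Equating the net (thermal + elastic) strains gives |α₁ − α₂|·ΔT = P·[1/(A₁E₁) + 1/(A₂E₂)].
|α₁ − α₂|·ΔT = 11×10⁻⁶ × 118 = 0.001298.
1/(A₁E₁) + 1/(A₂E₂) = 1/(280×149×10³) + 1/(525×205×10³) = 3.326×10⁻⁸ N⁻¹.
So P = 0.001298 / 3.326×10⁻⁸ = 39.02 kN.
σ_{nickel alloy} = P/A₂ = 39020/525 = 74.33 MPa, tensile.

σ ≈ 74.3 MPa (tensile)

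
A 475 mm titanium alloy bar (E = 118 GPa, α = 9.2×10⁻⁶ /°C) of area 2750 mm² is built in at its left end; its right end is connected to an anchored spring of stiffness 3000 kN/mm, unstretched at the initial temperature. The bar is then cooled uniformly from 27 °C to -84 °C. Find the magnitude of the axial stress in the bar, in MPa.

σ ≈ 98.2 MPa (tensile)

The unrestrained thermal change is αΔT L = 9.2×10⁻⁶ × 111 × 475 = 0.4851 mm.
With a force P in the spring, the elastic change of the bar is PL/(AE) and that of the spring is P/k; compatibility requires their sum to equal δ_free.
So P = δ_free / [L/(AE) + 1/k] = 0.4851 / [ 475/(2750×118×10³) + 1/(3000×10³) ].
P = 0.4851 / 1.797×10⁻⁶ = 269900 N.
σ = P/A = 269900/2750 = 98.15 MPa.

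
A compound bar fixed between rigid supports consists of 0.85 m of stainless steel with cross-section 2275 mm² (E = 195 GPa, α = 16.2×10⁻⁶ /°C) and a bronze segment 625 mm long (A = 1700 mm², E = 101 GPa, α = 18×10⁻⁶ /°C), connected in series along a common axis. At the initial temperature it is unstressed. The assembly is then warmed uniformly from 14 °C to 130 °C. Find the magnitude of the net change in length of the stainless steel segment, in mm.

With the walls removed the bar would change length by δ_free = Σ αᵢΔT Lᵢ = 16.2×10⁻⁶×116×850 + 18×10⁻⁶×116×625 = 2.902 mm.
Since the ends are fixed, an axial force P builds up, equal in every segment, with P · Σ Lᵢ/(AᵢEᵢ) = δ_free.
Σ Lᵢ/(AᵢEᵢ) = 850/(2275×195×10³) + 625/(1700×101×10³) = 5.556×10⁻⁶ mm/N.
Hence P = δ_free / Σ(L/AE) = 2.902/5.556×10⁻⁶ = 522.4 kN (compressive).
For the stainless steel segment, free thermal change = 16.2×10⁻⁶×116×850 = 1.597 mm and elastic change from P = 522400×850/(2275×195×10³) = 1.001 mm; these oppose, so the net change is 0.596 mm (segment lengthens).

|ΔL| ≈ 0.596 mm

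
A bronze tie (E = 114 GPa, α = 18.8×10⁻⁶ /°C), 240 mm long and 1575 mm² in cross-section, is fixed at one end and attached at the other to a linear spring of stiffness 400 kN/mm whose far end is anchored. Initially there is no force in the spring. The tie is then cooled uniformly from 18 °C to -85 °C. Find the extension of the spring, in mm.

δ ≈ 0.303 mm

The unrestrained thermal change is αΔT L = 18.8×10⁻⁶ × 103 × 240 = 0.4647 mm.
Let P be the tensile force in the spring. The tie extends elastically by PL/(AE) and the spring stretches by P/k; together these equal δ_free.
So P = δ_free / [L/(AE) + 1/k] = 0.4647 / [ 240/(1575×114×10³) + 1/(400×10³) ].
P = 0.4647 / 3.837×10⁻⁶ = 121100 N.
Spring extension = P/k = 121100/(400×10³) = 0.3028 mm.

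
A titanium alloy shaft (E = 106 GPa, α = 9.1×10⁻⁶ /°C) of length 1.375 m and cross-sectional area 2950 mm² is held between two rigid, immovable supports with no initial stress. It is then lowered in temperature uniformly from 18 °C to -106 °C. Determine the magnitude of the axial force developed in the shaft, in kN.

P ≈ 353 kN (tensile)

The ends cannot move, so σ = EαΔT = 106×10³ × 9.1×10⁻⁶ × 124 = 119.6 MPa.
P = AEαΔT = 2950 × 106×10³ × 9.1×10⁻⁶ × 124 = 352.9 kN (tensile).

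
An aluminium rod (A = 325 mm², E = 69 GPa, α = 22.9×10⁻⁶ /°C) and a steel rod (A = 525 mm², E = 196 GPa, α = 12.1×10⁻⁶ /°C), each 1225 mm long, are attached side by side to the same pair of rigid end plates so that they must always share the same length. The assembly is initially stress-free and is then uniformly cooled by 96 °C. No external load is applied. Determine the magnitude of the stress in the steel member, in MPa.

The aluminium has the larger α, so on cooling it would change length more than the steel if both were free. The rigid plates force a common final length, so the aluminium is put into tension and the steel into compression, with equal and opposite forces P (no external load).
Equating the net (thermal + elastic) strains gives |α₁ − α₂|·ΔT = P·[1/(A₁E₁) + 1/(A₂E₂)].
|α₁ − α₂|·ΔT = 10.8×10⁻⁶ × 96 = 0.001037.
1/(A₁E₁) + 1/(A₂E₂) = 1/(325×69×10³) + 1/(525×196×10³) = 5.431×10⁻⁸ N⁻¹.
P = 0.001037 / 5.431×10⁻⁸ = 19090 N = 19.09 kN.
σ_{steel} = P/A₂ = 19090/525 = 36.36 MPa, compressive.

σ ≈ 36.4 MPa (compressive)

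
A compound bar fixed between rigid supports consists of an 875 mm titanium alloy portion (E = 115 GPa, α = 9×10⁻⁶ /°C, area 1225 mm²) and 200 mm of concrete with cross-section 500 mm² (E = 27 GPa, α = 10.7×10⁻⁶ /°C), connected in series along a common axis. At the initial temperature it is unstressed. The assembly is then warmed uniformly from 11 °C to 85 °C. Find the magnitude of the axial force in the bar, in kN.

Free thermal expansion of the whole bar: Σ αᵢΔT Lᵢ = 9×10⁻⁶×74×875 + 10.7×10⁻⁶×74×200 = 0.7411 mm.
The rigid supports impose zero overall length change; the single axial force P common to all segments must satisfy P Σ Lᵢ/(AᵢEᵢ) = δ_free.
Σ Lᵢ/(AᵢEᵢ) = 875/(1225×115×10³) + 200/(500×27×10³) = 2.103×10⁻⁵ mm/N.
So P = 0.7411 / 2.103×10⁻⁵ = 35.25 kN, compressive.

P ≈ 35.2 kN (compressive)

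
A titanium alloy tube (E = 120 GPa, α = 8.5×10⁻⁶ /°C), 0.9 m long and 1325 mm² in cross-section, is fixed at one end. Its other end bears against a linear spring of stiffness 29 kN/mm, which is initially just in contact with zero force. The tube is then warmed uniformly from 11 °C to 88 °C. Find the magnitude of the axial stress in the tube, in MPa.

σ ≈ 11.1 MPa (compressive)

Free thermal expansion: δ_free = αΔT L = 8.5×10⁻⁶ × 77 × 900 = 0.5891 mm.
Let P be the compressive force at the spring. The tube shortens elastically by PL/(AE) and the spring compresses by P/k; together these equal δ_free.
So P = δ_free / [L/(AE) + 1/k] = 0.5891 / [ 900/(1325×120×10³) + 1/(29×10³) ].
P = 0.5891 / 4.014×10⁻⁵ = 14670 N.
σ = P/A = 14670/1325 = 11.07 MPa.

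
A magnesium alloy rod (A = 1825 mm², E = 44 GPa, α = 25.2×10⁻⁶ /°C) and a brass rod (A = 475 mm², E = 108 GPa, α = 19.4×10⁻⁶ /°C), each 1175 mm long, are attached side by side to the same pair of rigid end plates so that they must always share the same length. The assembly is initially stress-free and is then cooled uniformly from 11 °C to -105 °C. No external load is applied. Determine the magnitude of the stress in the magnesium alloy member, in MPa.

σ ≈ 11.5 MPa (tensile)

Both members must finish at the same length. With the larger α, the magnesium alloy tends to over-contract; the plates restrain it, putting the magnesium alloy in tension and the brass in compression. With no external load the two internal forces are equal and opposite, magnitude P.
Compatibility of the two members (thermal + elastic change equal): (α₁ − α₂)ΔT = P·[1/(A₁E₁) + 1/(A₂E₂)].
|α₁ − α₂|·ΔT = 5.8×10⁻⁶ × 116 = 0.0006728.
1/(A₁E₁) + 1/(A₂E₂) = 1/(1825×44×10³) + 1/(475×108×10³) = 3.195×10⁻⁸ N⁻¹.
P = 0.0006728 / 3.195×10⁻⁸ = 21060 N = 21.06 kN.
σ_{magnesium alloy} = P/A₁ = 21060/1825 = 11.54 MPa, tensile.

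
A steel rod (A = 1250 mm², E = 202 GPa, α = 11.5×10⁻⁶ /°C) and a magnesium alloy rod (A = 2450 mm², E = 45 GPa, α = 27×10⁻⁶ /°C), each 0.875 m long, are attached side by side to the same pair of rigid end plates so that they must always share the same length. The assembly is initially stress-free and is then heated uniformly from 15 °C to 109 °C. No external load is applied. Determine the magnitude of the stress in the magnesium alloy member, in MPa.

Both members must finish at the same length. With the larger α, the magnesium alloy tends to over-expand; the plates restrain it, putting the magnesium alloy in compression and the steel in tension. With no external load the two internal forces are equal and opposite, magnitude P.
Equating the net (thermal + elastic) strains gives |α₁ − α₂|·ΔT = P·[1/(A₁E₁) + 1/(A₂E₂)].
|α₁ − α₂|·ΔT = 15.5×10⁻⁶ × 94 = 0.001457.
1/(A₁E₁) + 1/(A₂E₂) = 1/(1250×202×10³) + 1/(2450×45×10³) = 1.303×10⁻⁸ N⁻¹.
So P = 0.001457 / 1.303×10⁻⁸ = 111.8 kN.
σ_{magnesium alloy} = P/A₂ = 111800/2450 = 45.64 MPa, compressive.

σ ≈ 45.6 MPa (compressive)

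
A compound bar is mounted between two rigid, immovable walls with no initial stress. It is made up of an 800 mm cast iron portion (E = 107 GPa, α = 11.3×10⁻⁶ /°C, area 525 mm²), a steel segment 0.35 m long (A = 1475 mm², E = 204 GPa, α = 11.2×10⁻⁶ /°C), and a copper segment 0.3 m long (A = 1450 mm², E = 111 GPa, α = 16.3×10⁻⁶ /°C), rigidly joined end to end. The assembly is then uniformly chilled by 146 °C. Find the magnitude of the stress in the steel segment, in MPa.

Free thermal contraction of the whole bar: Σ αᵢΔT Lᵢ = 11.3×10⁻⁶×146×800 + 11.2×10⁻⁶×146×350 + 16.3×10⁻⁶×146×300 = 2.606 mm.
The walls prevent any net length change, so an axial force P (same in every segment) develops. Compatibility: P · Σ Lᵢ/(AᵢEᵢ) = δ_free.
The series flexibility is Σ Lᵢ/(AᵢEᵢ) = 800/(525×107×10³) + 350/(1475×204×10³) + 300/(1450×111×10³) = 1.727×10⁻⁵ mm/N.
Hence P = δ_free / Σ(L/AE) = 2.606/1.727×10⁻⁵ = 150.9 kN (tensile).
σ_{steel} = P / A = 150900 / 1475 = 102.3 MPa.

σ ≈ 102 MPa (tensile)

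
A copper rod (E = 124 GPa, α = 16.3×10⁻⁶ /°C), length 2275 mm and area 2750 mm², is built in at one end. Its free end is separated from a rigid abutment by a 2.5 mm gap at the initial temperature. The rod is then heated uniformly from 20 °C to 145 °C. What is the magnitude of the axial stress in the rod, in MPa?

σ ≈ 116 MPa (compressive)

If the wall were absent the rod would grow by αΔT L = 16.3×10⁻⁶ × 125 × 2275 = 4.635 mm.
This exceeds the 2.5 mm gap, so the wall pushes back. The portion of expansion that must be recovered elastically is δ_free − gap = 4.635 − 2.5 = 2.135 mm.
That suppressed elongation corresponds to σ = E·Δ/L = 124×10³ × 2.135/2275 = 116.4 MPa.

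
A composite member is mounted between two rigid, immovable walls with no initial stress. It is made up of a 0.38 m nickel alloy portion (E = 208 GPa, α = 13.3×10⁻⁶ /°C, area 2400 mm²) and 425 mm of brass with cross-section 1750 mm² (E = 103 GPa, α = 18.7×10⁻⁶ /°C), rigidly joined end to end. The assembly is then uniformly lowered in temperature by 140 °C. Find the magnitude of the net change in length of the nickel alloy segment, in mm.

|ΔL| ≈ 0.263 mm

Free thermal contraction of the whole bar: Σ αᵢΔT Lᵢ = 13.3×10⁻⁶×140×380 + 18.7×10⁻⁶×140×425 = 1.82 mm.
Since the ends are fixed, an axial force P builds up, equal in every segment, with P · Σ Lᵢ/(AᵢEᵢ) = δ_free.
Σ Lᵢ/(AᵢEᵢ) = 380/(2400×208×10³) + 425/(1750×103×10³) = 3.119×10⁻⁶ mm/N.
Hence P = δ_free / Σ(L/AE) = 1.82/3.119×10⁻⁶ = 583.6 kN (tensile).
For the nickel alloy segment, free thermal change = 13.3×10⁻⁶×140×380 = 0.7076 mm and elastic change from P = 583600×380/(2400×208×10³) = 0.4442 mm; these oppose, so the net change is 0.263 mm (segment shortens).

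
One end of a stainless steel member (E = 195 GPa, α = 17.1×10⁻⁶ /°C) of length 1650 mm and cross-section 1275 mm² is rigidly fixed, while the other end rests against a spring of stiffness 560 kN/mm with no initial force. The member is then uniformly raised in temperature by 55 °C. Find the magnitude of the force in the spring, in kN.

P ≈ 184 kN

The unrestrained thermal change is αΔT L = 17.1×10⁻⁶ × 55 × 1650 = 1.552 mm.
Let P be the compressive force at the spring. The member shortens elastically by PL/(AE) and the spring compresses by P/k; together these equal δ_free.
P [ L/(AE) + 1/k ] = δ_free → P [ 1650/(1275×195×10³) + 1/(560×10³) ] = 1.552.
P = 1.552 / 8.422×10⁻⁶ = 184300 N.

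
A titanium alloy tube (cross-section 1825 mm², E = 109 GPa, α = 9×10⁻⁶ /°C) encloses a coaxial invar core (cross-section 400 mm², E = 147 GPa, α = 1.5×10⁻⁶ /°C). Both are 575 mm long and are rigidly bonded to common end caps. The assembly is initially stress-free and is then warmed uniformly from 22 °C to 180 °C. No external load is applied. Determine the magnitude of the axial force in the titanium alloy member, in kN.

The titanium alloy has the larger α, so on heating it would change length more than the invar if both were free. The rigid plates force a common final length, so the titanium alloy is put into compression and the invar into tension, with equal and opposite forces P (no external load).
Setting the final lengths equal and cancelling L: (α₁ − α₂)ΔT = P/(A₁E₁) + P/(A₂E₂).
|α₁ − α₂|·ΔT = 7.5×10⁻⁶ × 158 = 0.001185.
1/(A₁E₁) + 1/(A₂E₂) = 1/(1825×109×10³) + 1/(400×147×10³) = 2.203×10⁻⁸ N⁻¹.
So P = 0.001185 / 2.203×10⁻⁸ = 53.78 kN.

P ≈ 53.8 kN (compressive in the titanium alloy)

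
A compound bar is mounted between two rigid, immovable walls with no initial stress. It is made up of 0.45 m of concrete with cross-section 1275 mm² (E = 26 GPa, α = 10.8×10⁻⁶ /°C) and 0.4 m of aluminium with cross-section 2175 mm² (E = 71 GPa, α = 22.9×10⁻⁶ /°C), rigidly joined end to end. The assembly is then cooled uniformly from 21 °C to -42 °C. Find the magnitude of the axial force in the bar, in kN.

P ≈ 54.6 kN (tensile)

Free thermal contraction of the whole bar: Σ αᵢΔT Lᵢ = 10.8×10⁻⁶×63×450 + 22.9×10⁻⁶×63×400 = 0.8833 mm.
The walls prevent any net length change, so an axial force P (same in every segment) develops. Compatibility: P · Σ Lᵢ/(AᵢEᵢ) = δ_free.
The series flexibility is Σ Lᵢ/(AᵢEᵢ) = 450/(1275×26×10³) + 400/(2175×71×10³) = 1.616×10⁻⁵ mm/N.
P = 0.8833 / 1.616×10⁻⁵ = 54640 N = 54.64 kN, tensile.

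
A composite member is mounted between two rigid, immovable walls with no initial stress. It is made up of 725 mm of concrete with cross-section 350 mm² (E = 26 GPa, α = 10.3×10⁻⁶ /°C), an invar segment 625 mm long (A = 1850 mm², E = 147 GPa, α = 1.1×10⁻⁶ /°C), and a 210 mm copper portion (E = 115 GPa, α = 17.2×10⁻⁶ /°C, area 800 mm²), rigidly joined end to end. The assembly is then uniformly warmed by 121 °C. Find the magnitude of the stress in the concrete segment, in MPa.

If the supports were absent, the total length change would be Σ αᵢΔT Lᵢ = 10.3×10⁻⁶×121×725 + 1.1×10⁻⁶×121×625 + 17.2×10⁻⁶×121×210 = 1.424 mm.
Since the ends are fixed, an axial force P builds up, equal in every segment, with P · Σ Lᵢ/(AᵢEᵢ) = δ_free.
Σ Lᵢ/(AᵢEᵢ) = 725/(350×26×10³) + 625/(1850×147×10³) + 210/(800×115×10³) = 8.425×10⁻⁵ mm/N.
So P = 1.424 / 8.425×10⁻⁵ = 16.9 kN, compressive.
σ_{concrete} = P / A = 16900 / 350 = 48.28 MPa.

σ ≈ 48.3 MPa (compressive)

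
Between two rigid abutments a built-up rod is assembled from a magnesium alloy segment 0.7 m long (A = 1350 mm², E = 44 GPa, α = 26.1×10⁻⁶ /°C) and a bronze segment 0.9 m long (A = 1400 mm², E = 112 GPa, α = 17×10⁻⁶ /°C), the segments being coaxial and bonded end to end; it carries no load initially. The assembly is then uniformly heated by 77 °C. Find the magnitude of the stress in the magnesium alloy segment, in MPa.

σ ≈ 109 MPa (compressive)

With the walls removed the bar would change length by δ_free = Σ αᵢΔT Lᵢ = 26.1×10⁻⁶×77×700 + 17×10⁻⁶×77×900 = 2.585 mm.
Since the ends are fixed, an axial force P builds up, equal in every segment, with P · Σ Lᵢ/(AᵢEᵢ) = δ_free.
Σ Lᵢ/(AᵢEᵢ) = 700/(1350×44×10³) + 900/(1400×112×10³) = 1.752×10⁻⁵ mm/N.
Hence P = δ_free / Σ(L/AE) = 2.585/1.752×10⁻⁵ = 147.5 kN (compressive).
σ_{magnesium alloy} = P / A = 147500 / 1350 = 109.3 MPa.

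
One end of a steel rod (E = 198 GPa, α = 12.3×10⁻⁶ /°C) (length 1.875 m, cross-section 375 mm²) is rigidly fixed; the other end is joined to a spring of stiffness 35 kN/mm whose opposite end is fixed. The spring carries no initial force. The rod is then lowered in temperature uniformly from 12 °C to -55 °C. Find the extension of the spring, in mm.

δ ≈ 0.82 mm

If the spring were absent the rod would shorten by αΔT L = 12.3×10⁻⁶ × 67 × 1875 = 1.545 mm.
With a force P in the spring, the elastic change of the rod is PL/(AE) and that of the spring is P/k; compatibility requires their sum to equal δ_free.
So P = δ_free / [L/(AE) + 1/k] = 1.545 / [ 1875/(375×198×10³) + 1/(35×10³) ].
P = 1.545 / 5.382×10⁻⁵ = 28710 N.
Spring extension = P/k = 28710/(35×10³) = 0.8202 mm.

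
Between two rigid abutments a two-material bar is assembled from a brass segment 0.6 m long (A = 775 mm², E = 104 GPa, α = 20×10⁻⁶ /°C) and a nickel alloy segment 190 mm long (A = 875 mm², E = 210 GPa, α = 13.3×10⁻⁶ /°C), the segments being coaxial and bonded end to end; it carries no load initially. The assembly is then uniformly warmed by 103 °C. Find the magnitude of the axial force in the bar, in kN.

P ≈ 176 kN (compressive)

Free thermal expansion of the whole bar: Σ αᵢΔT Lᵢ = 20×10⁻⁶×103×600 + 13.3×10⁻⁶×103×190 = 1.496 mm.
The walls prevent any net length change, so an axial force P (same in every segment) develops. Compatibility: P · Σ Lᵢ/(AᵢEᵢ) = δ_free.
Σ Lᵢ/(AᵢEᵢ) = 600/(775×104×10³) + 190/(875×210×10³) = 8.478×10⁻⁶ mm/N.
So P = 1.496 / 8.478×10⁻⁶ = 176.5 kN, compressive.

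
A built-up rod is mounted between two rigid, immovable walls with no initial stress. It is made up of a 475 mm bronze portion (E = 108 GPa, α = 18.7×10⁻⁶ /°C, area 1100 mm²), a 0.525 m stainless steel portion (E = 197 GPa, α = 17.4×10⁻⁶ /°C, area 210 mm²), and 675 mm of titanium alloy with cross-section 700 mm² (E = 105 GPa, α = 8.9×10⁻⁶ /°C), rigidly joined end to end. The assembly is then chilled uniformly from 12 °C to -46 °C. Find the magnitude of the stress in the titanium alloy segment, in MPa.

σ ≈ 76.9 MPa (tensile)

With the walls removed the bar would change length by δ_free = Σ αᵢΔT Lᵢ = 18.7×10⁻⁶×58×475 + 17.4×10⁻⁶×58×525 + 8.9×10⁻⁶×58×675 = 1.393 mm.
The rigid supports impose zero overall length change; the single axial force P common to all segments must satisfy P Σ Lᵢ/(AᵢEᵢ) = δ_free.
Σ Lᵢ/(AᵢEᵢ) = 475/(1100×108×10³) + 525/(210×197×10³) + 675/(700×105×10³) = 2.587×10⁻⁵ mm/N.
Hence P = δ_free / Σ(L/AE) = 1.393/2.587×10⁻⁵ = 53.86 kN (tensile).
σ_{titanium alloy} = P / A = 53860 / 700 = 76.94 MPa.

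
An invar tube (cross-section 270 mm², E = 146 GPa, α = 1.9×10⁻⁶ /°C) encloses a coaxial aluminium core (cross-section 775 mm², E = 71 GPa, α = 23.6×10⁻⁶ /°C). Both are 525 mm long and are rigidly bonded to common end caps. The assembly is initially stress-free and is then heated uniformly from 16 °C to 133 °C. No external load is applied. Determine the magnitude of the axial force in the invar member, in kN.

Both members must finish at the same length. With the larger α, the aluminium tends to over-expand; the plates restrain it, putting the aluminium in compression and the invar in tension. With no external load the two internal forces are equal and opposite, magnitude P.
Setting the final lengths equal and cancelling L: (α₁ − α₂)ΔT = P/(A₁E₁) + P/(A₂E₂).
|α₁ − α₂|·ΔT = 21.7×10⁻⁶ × 117 = 0.002539.
1/(A₁E₁) + 1/(A₂E₂) = 1/(270×146×10³) + 1/(775×71×10³) = 4.354×10⁻⁸ N⁻¹.
So P = 0.002539 / 4.354×10⁻⁸ = 58.31 kN.

P ≈ 58.3 kN (tensile in the invar)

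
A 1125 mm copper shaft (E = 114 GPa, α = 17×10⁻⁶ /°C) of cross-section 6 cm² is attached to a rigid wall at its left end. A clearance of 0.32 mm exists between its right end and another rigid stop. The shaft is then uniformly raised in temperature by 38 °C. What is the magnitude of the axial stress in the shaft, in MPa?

Free thermal elongation = αΔT L = 17×10⁻⁶ × 38 × 1125 = 0.7268 mm.
The gap closes (δ_free > 0.32 mm) and the wall then resists a further 0.7268 − 0.32 = 0.4068 mm of expansion.
That suppressed elongation corresponds to σ = E·Δ/L = 114×10³ × 0.4068/1125 = 41.22 MPa.

σ ≈ 41.2 MPa (compressive)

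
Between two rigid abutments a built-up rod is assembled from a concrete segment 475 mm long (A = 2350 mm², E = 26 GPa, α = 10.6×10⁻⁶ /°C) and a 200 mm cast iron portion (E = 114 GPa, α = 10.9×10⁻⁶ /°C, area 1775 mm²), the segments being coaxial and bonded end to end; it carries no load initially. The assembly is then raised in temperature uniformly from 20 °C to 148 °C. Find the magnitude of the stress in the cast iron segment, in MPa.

If the supports were absent, the total length change would be Σ αᵢΔT Lᵢ = 10.6×10⁻⁶×128×475 + 10.9×10⁻⁶×128×200 = 0.9235 mm.
The rigid supports impose zero overall length change; the single axial force P common to all segments must satisfy P Σ Lᵢ/(AᵢEᵢ) = δ_free.
The series flexibility is Σ Lᵢ/(AᵢEᵢ) = 475/(2350×26×10³) + 200/(1775×114×10³) = 8.763×10⁻⁶ mm/N.
Hence P = δ_free / Σ(L/AE) = 0.9235/8.763×10⁻⁶ = 105.4 kN (compressive).
σ_{cast iron} = P / A = 105400 / 1775 = 59.38 MPa.

σ ≈ 59.4 MPa (compressive)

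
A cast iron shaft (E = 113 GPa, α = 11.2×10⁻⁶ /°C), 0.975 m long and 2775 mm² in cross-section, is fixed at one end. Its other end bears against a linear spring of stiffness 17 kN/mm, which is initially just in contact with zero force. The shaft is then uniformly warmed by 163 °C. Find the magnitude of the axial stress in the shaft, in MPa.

The unrestrained thermal change is αΔT L = 11.2×10⁻⁶ × 163 × 975 = 1.78 mm.
With a force P in the spring, the elastic change of the shaft is PL/(AE) and that of the spring is P/k; compatibility requires their sum to equal δ_free.
So P = δ_free / [L/(AE) + 1/k] = 1.78 / [ 975/(2775×113×10³) + 1/(17×10³) ].
P = 1.78 / 6.193×10⁻⁵ = 28740 N.
σ = P/A = 28740/2775 = 10.36 MPa.

σ ≈ 10.4 MPa (compressive)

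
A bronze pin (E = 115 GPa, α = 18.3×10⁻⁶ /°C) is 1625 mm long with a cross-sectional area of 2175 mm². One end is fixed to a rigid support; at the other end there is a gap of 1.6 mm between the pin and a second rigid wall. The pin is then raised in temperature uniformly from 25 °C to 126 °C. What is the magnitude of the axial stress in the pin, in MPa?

Free thermal elongation = αΔT L = 18.3×10⁻⁶ × 101 × 1625 = 3.003 mm.
The gap closes (δ_free > 1.6 mm) and the wall then resists a further 3.003 − 1.6 = 1.403 mm of expansion.
That suppressed elongation corresponds to σ = E·Δ/L = 115×10³ × 1.403/1625 = 99.32 MPa.

σ ≈ 99.3 MPa (compressive)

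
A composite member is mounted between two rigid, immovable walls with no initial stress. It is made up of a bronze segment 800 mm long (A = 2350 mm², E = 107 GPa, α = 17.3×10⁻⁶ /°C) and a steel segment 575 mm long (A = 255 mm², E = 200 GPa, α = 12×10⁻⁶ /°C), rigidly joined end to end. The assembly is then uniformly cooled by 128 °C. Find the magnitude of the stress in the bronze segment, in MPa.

Free thermal contraction of the whole bar: Σ αᵢΔT Lᵢ = 17.3×10⁻⁶×128×800 + 12×10⁻⁶×128×575 = 2.655 mm.
The rigid supports impose zero overall length change; the single axial force P common to all segments must satisfy P Σ Lᵢ/(AᵢEᵢ) = δ_free.
The series flexibility is Σ Lᵢ/(AᵢEᵢ) = 800/(2350×107×10³) + 575/(255×200×10³) = 1.446×10⁻⁵ mm/N.
Hence P = δ_free / Σ(L/AE) = 2.655/1.446×10⁻⁵ = 183.6 kN (tensile).
σ_{bronze} = P / A = 183600 / 2350 = 78.14 MPa.

σ ≈ 78.1 MPa (tensile)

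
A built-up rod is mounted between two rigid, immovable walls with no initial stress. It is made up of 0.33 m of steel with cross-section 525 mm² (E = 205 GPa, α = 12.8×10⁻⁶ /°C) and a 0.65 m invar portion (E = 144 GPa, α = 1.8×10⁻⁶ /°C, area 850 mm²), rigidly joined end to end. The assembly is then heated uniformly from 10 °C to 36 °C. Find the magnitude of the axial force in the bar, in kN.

Free thermal expansion of the whole bar: Σ αᵢΔT Lᵢ = 12.8×10⁻⁶×26×330 + 1.8×10⁻⁶×26×650 = 0.1402 mm.
The rigid supports impose zero overall length change; the single axial force P common to all segments must satisfy P Σ Lᵢ/(AᵢEᵢ) = δ_free.
The series flexibility is Σ Lᵢ/(AᵢEᵢ) = 330/(525×205×10³) + 650/(850×144×10³) = 8.377×10⁻⁶ mm/N.
Hence P = δ_free / Σ(L/AE) = 0.1402/8.377×10⁻⁶ = 16.74 kN (compressive).

P ≈ 16.7 kN (compressive)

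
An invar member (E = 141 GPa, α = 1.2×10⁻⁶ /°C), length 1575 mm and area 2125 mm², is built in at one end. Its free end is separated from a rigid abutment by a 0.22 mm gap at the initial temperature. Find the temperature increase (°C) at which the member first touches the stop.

Contact occurs when the free expansion equals the gap: αΔT L = 0.22 mm.
So ΔT = g/(αL) = 0.22/(1.2×10⁻⁶ × 1575) = 116.4 °C.

ΔT ≈ 116 °C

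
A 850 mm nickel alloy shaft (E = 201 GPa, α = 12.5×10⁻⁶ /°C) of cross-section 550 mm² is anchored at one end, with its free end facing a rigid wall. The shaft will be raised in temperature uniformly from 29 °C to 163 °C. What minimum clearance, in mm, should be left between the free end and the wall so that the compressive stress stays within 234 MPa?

g ≈ 0.434 mm

With no wall the shaft would lengthen by αΔT L = 12.5×10⁻⁶ × 134 × 850 = 1.424 mm.
A stress of 234 MPa corresponds to the wall pushing the shaft back by σL/E = 234×850/(201×10³) = 0.9896 mm.
The gap must absorb the remainder: g_min = 1.424 − 0.9896 = 0.4342 mm.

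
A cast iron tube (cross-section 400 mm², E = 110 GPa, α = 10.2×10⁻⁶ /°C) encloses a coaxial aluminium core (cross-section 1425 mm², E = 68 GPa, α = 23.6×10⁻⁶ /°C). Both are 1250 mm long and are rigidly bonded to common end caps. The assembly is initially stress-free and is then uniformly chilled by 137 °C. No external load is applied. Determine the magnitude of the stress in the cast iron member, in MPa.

Both members must finish at the same length. With the larger α, the aluminium tends to over-contract; the plates restrain it, putting the aluminium in tension and the cast iron in compression. With no external load the two internal forces are equal and opposite, magnitude P.
Equating the net (thermal + elastic) strains gives |α₁ − α₂|·ΔT = P·[1/(A₁E₁) + 1/(A₂E₂)].
|α₁ − α₂|·ΔT = 13.4×10⁻⁶ × 137 = 0.001836.
1/(A₁E₁) + 1/(A₂E₂) = 1/(400×110×10³) + 1/(1425×68×10³) = 3.305×10⁻⁸ N⁻¹.
P = 0.001836 / 3.305×10⁻⁸ = 55550 N = 55.55 kN.
σ_{cast iron} = P/A₁ = 55550/400 = 138.9 MPa, compressive.

σ ≈ 139 MPa (compressive)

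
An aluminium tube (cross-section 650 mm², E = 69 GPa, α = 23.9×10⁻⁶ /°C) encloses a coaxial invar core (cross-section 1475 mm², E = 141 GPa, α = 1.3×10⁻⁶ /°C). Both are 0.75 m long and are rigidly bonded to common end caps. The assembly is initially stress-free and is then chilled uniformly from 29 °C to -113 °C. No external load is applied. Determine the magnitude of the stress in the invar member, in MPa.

σ ≈ 80.3 MPa (compressive)

Equilibrium of a rigid end plate with no external load gives equal and opposite internal forces ±P in the two members. Since α_{aluminium} > α_{invar}, cooling drives the aluminium into tension and the invar into compression.
Equating the net (thermal + elastic) strains gives |α₁ − α₂|·ΔT = P·[1/(A₁E₁) + 1/(A₂E₂)].
|α₁ − α₂|·ΔT = 22.6×10⁻⁶ × 142 = 0.003209.
1/(A₁E₁) + 1/(A₂E₂) = 1/(650×69×10³) + 1/(1475×141×10³) = 2.71×10⁻⁸ N⁻¹.
So P = 0.003209 / 2.71×10⁻⁸ = 118.4 kN.
σ_{invar} = P/A₂ = 118400/1475 = 80.27 MPa, compressive.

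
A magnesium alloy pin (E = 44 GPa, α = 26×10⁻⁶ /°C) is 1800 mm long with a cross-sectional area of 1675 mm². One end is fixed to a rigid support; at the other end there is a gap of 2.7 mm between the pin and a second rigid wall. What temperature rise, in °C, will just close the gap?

ΔT ≈ 57.7 °C

Contact occurs when the free expansion equals the gap: αΔT L = 2.7 mm.
ΔT = 2.7 / (26×10⁻⁶ × 1800) = 57.69 °C.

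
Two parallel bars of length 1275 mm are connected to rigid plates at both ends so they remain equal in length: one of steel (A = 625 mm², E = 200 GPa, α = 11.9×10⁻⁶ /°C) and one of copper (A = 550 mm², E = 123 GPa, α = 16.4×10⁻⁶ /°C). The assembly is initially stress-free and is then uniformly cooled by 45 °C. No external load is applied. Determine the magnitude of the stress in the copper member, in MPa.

σ ≈ 16.2 MPa (tensile)

Both members must finish at the same length. With the larger α, the copper tends to over-contract; the plates restrain it, putting the copper in tension and the steel in compression. With no external load the two internal forces are equal and opposite, magnitude P.
Equating the net (thermal + elastic) strains gives |α₁ − α₂|·ΔT = P·[1/(A₁E₁) + 1/(A₂E₂)].
|α₁ − α₂|·ΔT = 4.5×10⁻⁶ × 45 = 0.0002025.
1/(A₁E₁) + 1/(A₂E₂) = 1/(625×200×10³) + 1/(550×123×10³) = 2.278×10⁻⁸ N⁻¹.
P = 0.0002025 / 2.278×10⁻⁸ = 8889 N = 8.889 kN.
σ_{copper} = P/A₂ = 8889/550 = 16.16 MPa, tensile.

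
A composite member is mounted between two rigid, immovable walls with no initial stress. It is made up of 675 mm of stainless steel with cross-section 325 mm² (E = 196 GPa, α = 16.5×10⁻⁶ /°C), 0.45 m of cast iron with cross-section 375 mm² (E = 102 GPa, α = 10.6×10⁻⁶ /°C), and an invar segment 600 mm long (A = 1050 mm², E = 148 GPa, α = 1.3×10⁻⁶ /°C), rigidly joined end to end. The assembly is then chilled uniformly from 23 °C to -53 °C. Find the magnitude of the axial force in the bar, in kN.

If the supports were absent, the total length change would be Σ αᵢΔT Lᵢ = 16.5×10⁻⁶×76×675 + 10.6×10⁻⁶×76×450 + 1.3×10⁻⁶×76×600 = 1.268 mm.
The walls prevent any net length change, so an axial force P (same in every segment) develops. Compatibility: P · Σ Lᵢ/(AᵢEᵢ) = δ_free.
The series flexibility is Σ Lᵢ/(AᵢEᵢ) = 675/(325×196×10³) + 450/(375×102×10³) + 600/(1050×148×10³) = 2.622×10⁻⁵ mm/N.
So P = 1.268 / 2.622×10⁻⁵ = 48.37 kN, tensile.

P ≈ 48.4 kN (tensile)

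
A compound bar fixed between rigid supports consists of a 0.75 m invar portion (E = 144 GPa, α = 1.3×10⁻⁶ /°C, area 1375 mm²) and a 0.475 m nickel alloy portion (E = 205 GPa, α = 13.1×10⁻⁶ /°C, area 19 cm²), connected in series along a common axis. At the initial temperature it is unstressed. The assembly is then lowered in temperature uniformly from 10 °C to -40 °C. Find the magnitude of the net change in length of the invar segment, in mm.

|ΔL| ≈ 0.223 mm

With the walls removed the bar would change length by δ_free = Σ αᵢΔT Lᵢ = 1.3×10⁻⁶×50×750 + 13.1×10⁻⁶×50×475 = 0.3599 mm.
The walls prevent any net length change, so an axial force P (same in every segment) develops. Compatibility: P · Σ Lᵢ/(AᵢEᵢ) = δ_free.
The series flexibility is Σ Lᵢ/(AᵢEᵢ) = 750/(1375×144×10³) + 475/(1900×205×10³) = 5.007×10⁻⁶ mm/N.
Hence P = δ_free / Σ(L/AE) = 0.3599/5.007×10⁻⁶ = 71.87 kN (tensile).
For the invar segment, free thermal change = 1.3×10⁻⁶×50×750 = 0.04875 mm and elastic change from P = 71870×750/(1375×144×10³) = 0.2722 mm; these oppose, so the net change is 0.223 mm (segment lengthens).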